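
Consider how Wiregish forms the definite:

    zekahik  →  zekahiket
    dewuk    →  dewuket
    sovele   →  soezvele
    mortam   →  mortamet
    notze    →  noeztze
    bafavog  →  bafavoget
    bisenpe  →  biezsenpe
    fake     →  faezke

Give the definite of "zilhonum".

bafavog and bisenpe both begin with b- yet inflect differently (bafavoget, biezsenpe), so the first letter is not what conditions the rule; whether the stem ends in a vowel or a consonant is.
"zilhonum" ends in a consonant. The stems ending in a consonant (mortam → mortamet, zekahik → zekahiket, dewuk → dewuket) add -et.
The other pattern: stems ending in a vowel insert -ez- after the first vowel.
So zilhonum → zilhonumet.

zilhonumet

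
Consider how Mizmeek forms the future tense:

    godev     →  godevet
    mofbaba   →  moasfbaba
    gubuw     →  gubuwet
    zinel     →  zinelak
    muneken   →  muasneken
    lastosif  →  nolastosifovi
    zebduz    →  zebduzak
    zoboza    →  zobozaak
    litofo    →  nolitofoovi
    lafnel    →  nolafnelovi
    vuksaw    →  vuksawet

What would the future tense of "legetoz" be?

lafnel and zinel both end in -l yet inflect differently (nolafnelovi, zinelak), so the final letter is not what conditions the rule; the first letter is.
"legetoz" begins with l-. The stems beginning with l- (litofo → nolitofoovi, lastosif → nolastosifovi, lafnel → nolafnelovi) add no- … -ovi around the stem.
The other patterns: stems beginning with g- or v- add -et; stems beginning with m- insert -as- after the first vowel; stems beginning with z- add -ak.
So legetoz → nolegetozovi.

nolegetozovi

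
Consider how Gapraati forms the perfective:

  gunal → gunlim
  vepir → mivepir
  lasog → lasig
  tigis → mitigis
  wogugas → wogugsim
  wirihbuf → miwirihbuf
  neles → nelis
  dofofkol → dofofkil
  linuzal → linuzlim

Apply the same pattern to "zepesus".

mizepesus

linuzal and dofofkol both end in -l yet inflect differently (linuzlim, dofofkil), so the final letter is not what conditions the rule; the last vowel is.
"zepesus" has last vowel 'u'. The one such stem in the data (wirihbuf → miwirihbuf) adds the prefix mi-, so the same rule applies.
So zepesus → mizepesus.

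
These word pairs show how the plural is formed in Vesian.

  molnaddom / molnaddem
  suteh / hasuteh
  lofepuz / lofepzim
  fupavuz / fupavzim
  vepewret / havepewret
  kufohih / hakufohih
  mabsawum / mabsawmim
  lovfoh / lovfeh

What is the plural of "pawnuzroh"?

suteh and lovfoh both end in -h yet inflect differently (hasuteh, lovfeh), so the final letter is not what conditions the rule; the last vowel is.
"pawnuzroh" has last vowel 'o'. The stems whose last vowel is 'o' (lovfoh → lovfeh, molnaddom → molnaddem) change the last vowel to 'e'.
So pawnuzroh → pawnuzreh.

pawnuzreh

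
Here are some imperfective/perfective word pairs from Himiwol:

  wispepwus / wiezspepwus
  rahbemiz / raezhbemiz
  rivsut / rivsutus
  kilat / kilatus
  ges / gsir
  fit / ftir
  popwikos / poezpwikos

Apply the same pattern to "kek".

kkir

fit and rivsut both end in -t yet inflect differently (ftir, rivsutus), so the final letter is not what conditions the rule; the number of vowels is.
"kek" has 1 vowel. The stems with 1 vowel (ges → gsir, fit → ftir) delete the last vowel and add -ir.
The other patterns: stems with 2 vowels add -us; stems with 3 vowels insert -ez- after the first vowel.
So kek → kkir.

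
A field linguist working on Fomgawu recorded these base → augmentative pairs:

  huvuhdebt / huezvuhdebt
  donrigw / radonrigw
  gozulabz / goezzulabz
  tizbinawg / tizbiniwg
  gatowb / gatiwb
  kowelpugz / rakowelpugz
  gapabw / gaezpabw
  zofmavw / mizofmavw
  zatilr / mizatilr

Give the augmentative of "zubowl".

gapabw and donrigw both end in -w yet inflect differently (gaezpabw, radonrigw), so the final letter is not what conditions the rule; the second-to-last letter is.
"zubowl" has second-to-last letter 'w'. The stems whose second-to-last letter is 'w' (gatowb → gatiwb, tizbinawg → tizbiniwg) change the last vowel to 'i'.
The other patterns: stems whose second-to-last letter is 'b' insert -ez- after the first vowel; stems whose second-to-last letter is 'g' add the prefix ra-; stems whose second-to-last letter is 'l' or 'v' add the prefix mi-.
So zubowl → zubiwl.

zubiwl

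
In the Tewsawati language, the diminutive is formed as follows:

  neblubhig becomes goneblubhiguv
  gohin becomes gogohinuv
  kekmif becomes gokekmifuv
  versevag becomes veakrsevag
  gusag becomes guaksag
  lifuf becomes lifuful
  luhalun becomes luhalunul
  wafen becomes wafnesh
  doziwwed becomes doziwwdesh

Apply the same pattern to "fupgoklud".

fupgokludul

neblubhig and versevag both end in -g yet inflect differently (goneblubhiguv, veakrsevag), so the final letter is not what conditions the rule; the last vowel is.
"fupgoklud" has last vowel 'u'. The stems whose last vowel is 'u' (lifuf → lifuful, luhalun → luhalunul) add -ul.
The other patterns: stems whose last vowel is 'i' add go- … -uv around the stem; stems whose last vowel is 'a' insert -ak- after the first vowel; stems whose last vowel is 'e' delete the last vowel and add -esh.
So fupgoklud → fupgokludul.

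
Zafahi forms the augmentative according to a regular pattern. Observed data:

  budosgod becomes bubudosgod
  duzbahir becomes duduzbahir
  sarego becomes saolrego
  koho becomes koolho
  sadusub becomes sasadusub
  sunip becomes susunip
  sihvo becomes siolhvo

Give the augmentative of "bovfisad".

budosgod and sarego both have last vowel 'o' yet inflect differently (bubudosgod, saolrego), so the last vowel is not what conditions the rule; whether the stem ends in a vowel or a consonant is.
"bovfisad" ends in a consonant. The stems ending in a consonant (budosgod → bubudosgod, duzbahir → duduzbahir, sunip → susunip) repeat the first consonant+vowel as a prefix.
So bovfisad → bobovfisad.

bobovfisad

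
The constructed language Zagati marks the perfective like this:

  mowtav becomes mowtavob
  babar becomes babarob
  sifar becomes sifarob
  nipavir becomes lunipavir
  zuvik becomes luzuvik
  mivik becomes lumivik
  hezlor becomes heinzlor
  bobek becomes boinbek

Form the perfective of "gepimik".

lugepimik

"gepimik" has last vowel 'i'. The stems whose last vowel is 'i' (nipavir → lunipavir, zuvik → luzuvik, mivik → lumivik) add the prefix lu-.
So gepimik → lugepimik.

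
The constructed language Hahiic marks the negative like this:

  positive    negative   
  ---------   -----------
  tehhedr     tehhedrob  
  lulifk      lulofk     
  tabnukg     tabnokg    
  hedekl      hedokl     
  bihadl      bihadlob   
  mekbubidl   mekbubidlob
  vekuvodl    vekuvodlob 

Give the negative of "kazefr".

kazofr

"kazefr" has second-to-last letter 'f'. The one such stem in the data (lulifk → lulofk) changes the last vowel to 'o' (as do hedekl, tabnukg), so the same rule applies.
So kazefr → kazofr.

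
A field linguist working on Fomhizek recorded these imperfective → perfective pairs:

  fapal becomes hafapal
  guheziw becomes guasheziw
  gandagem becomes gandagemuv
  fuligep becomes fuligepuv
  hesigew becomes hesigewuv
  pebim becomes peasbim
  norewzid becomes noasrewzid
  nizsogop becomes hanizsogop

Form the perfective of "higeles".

"higeles" has last vowel 'e'. The stems whose last vowel is 'e' (hesigew → hesigewuv, fuligep → fuligepuv, gandagem → gandagemuv) add -uv.
So higeles → higelesuv.

higelesuv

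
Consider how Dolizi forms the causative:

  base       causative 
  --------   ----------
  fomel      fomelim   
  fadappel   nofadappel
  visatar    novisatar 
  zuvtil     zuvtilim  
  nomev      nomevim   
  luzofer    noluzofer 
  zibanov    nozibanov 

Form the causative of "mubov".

mubovim

fadappel and fomel both end in -l yet inflect differently (nofadappel, fomelim), so the final letter is not what conditions the rule; the number of vowels is.
"mubov" has 2 vowels. The stems with 2 vowels (fomel → fomelim, zuvtil → zuvtilim, nomev → nomevim) add -im.
So mubov → mubovim.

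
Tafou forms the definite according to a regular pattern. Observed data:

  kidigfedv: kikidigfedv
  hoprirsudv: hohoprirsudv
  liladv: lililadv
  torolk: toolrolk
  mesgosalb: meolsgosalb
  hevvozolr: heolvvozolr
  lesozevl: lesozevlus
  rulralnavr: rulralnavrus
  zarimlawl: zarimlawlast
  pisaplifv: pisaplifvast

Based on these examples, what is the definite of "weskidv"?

"weskidv" has second-to-last letter 'd'. The stems whose second-to-last letter is 'd' (kidigfedv → kikidigfedv, hoprirsudv → hohoprirsudv, liladv → lililadv) repeat the first consonant+vowel as a prefix.
The other patterns: stems whose second-to-last letter is 'l' insert -ol- after the first vowel; stems whose second-to-last letter is 'v' add -us; stems whose second-to-last letter is 'f' or 'w' add -ast.
So weskidv → weweskidv.

weweskidv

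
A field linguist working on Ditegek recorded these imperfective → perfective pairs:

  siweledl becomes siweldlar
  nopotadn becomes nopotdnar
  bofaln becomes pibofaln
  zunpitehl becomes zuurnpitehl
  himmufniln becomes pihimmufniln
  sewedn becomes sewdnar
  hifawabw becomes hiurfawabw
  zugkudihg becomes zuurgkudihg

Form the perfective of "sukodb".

sukdbar

bofaln and sewedn both end in -n yet inflect differently (pibofaln, sewdnar), so the final letter is not what conditions the rule; the second-to-last letter is.
"sukodb" has second-to-last letter 'd'. The stems whose second-to-last letter is 'd' (siweledl → siweldlar, sewedn → sewdnar, nopotadn → nopotdnar) delete the last vowel and add -ar.
The other patterns: stems whose second-to-last letter is 'l' add the prefix pi-; stems whose second-to-last letter is 'b' or 'h' insert -ur- after the first vowel.
So sukodb → sukdbar.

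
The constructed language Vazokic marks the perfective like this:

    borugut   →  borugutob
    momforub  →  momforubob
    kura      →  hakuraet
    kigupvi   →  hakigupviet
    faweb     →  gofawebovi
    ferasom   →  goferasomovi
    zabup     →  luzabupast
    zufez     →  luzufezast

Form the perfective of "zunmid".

luzunmidast

"zunmid" begins with z-. The stems beginning with z- (zabup → luzabupast, zufez → luzufezast) add lu- … -ast around the stem.
The other patterns: stems beginning with b- or m- add -ob; stems beginning with k- add ha- … -et around the stem; stems beginning with f- add go- … -ovi around the stem.
So zunmid → luzunmidast.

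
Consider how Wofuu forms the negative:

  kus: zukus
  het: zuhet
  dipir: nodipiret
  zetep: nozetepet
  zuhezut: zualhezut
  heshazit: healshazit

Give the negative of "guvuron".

het and zuhezut both end in -t yet inflect differently (zuhet, zualhezut), so the final letter is not what conditions the rule; the number of vowels is.
"guvuron" has 3 vowels. The stems with 3 vowels (zuhezut → zualhezut, heshazit → healshazit) insert -al- after the first vowel.
So guvuron → gualvuron.

gualvuron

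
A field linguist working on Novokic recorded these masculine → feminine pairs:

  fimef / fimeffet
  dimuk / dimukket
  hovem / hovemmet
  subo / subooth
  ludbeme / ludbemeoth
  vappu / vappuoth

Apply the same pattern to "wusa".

"wusa" ends in a vowel. The stems ending in a vowel (subo → subooth, ludbeme → ludbemeoth, vappu → vappuoth) add -oth.
The other pattern: stems ending in a consonant double the final consonant and add -et.
So wusa → wusaoth.

wusaoth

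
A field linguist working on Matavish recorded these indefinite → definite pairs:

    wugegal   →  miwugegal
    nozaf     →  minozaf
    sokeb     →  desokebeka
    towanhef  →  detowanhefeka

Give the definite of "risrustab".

nozaf and towanhef both end in -f yet inflect differently (minozaf, detowanhefeka), so the final letter is not what conditions the rule; the last vowel is.
"risrustab" has last vowel 'a'. The stems whose last vowel is 'a' (wugegal → miwugegal, nozaf → minozaf) add the prefix mi-.
So risrustab → mirisrustab.

mirisrustab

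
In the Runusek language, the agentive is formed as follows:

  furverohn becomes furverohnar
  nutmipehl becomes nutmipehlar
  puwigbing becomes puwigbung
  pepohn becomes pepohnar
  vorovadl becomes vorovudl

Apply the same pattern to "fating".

fatung

nutmipehl and vorovadl both end in -l yet inflect differently (nutmipehlar, vorovudl), so the final letter is not what conditions the rule; the second-to-last letter is.
"fating" has second-to-last letter 'n'. The one such stem in the data (puwigbing → puwigbung) changes the last vowel to 'u' (as does vorovadl), so the same rule applies.
The other pattern: stems whose second-to-last letter is 'h' add -ar.
So fating → fatung.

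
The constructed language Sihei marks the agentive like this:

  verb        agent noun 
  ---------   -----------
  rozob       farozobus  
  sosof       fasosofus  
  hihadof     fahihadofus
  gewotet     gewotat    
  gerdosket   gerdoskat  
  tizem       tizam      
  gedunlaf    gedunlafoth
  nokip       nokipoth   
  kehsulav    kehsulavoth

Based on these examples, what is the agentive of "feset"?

fesat

"feset" has last vowel 'e'. The stems whose last vowel is 'e' (gewotet → gewotat, gerdosket → gerdoskat, tizem → tizam) change the last vowel to 'a'.
The other patterns: stems whose last vowel is 'o' add fa- … -us around the stem; stems whose last vowel is 'a' or 'i' add -oth.
So feset → fesat.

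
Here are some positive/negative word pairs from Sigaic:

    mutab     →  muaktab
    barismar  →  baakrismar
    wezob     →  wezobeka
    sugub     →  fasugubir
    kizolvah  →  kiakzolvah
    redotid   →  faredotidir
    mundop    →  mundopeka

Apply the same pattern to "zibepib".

mutab and wezob both end in -b yet inflect differently (muaktab, wezobeka), so the final letter is not what conditions the rule; the last vowel is.
"zibepib" has last vowel 'i'. The one such stem in the data (redotid → faredotidir) adds fa- … -ir around the stem, so the same rule applies.
So zibepib → fazibepibir.

fazibepibir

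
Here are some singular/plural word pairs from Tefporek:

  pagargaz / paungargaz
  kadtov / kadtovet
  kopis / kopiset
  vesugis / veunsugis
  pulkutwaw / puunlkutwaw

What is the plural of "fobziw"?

vesugis and kopis both end in -s yet inflect differently (veunsugis, kopiset), so the final letter is not what conditions the rule; the number of vowels is.
"fobziw" has 2 vowels. The stems with 2 vowels (kopis → kopiset, kadtov → kadtovet) add -et.
So fobziw → fobziwet.

fobziwet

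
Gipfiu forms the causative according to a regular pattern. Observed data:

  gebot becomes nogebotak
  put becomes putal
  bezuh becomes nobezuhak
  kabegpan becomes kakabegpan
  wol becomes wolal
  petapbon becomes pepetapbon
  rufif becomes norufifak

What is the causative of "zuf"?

zufal

put and gebot both end in -t yet inflect differently (putal, nogebotak), so the final letter is not what conditions the rule; the number of vowels is.
"zuf" has 1 vowel. The stems with 1 vowel (put → putal, wol → wolal) add -al.
The other patterns: stems with 2 vowels add no- … -ak around the stem; stems with 3 vowels repeat the first consonant+vowel as a prefix.
So zuf → zufal.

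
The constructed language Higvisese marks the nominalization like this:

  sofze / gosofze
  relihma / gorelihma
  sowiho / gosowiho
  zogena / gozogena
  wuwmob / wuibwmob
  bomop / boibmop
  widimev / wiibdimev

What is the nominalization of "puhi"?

gopuhi

sowiho and wuwmob both have last vowel 'o' yet inflect differently (gosowiho, wuibwmob), so the last vowel is not what conditions the rule; whether the stem ends in a vowel or a consonant is.
"puhi" ends in a vowel. The stems ending in a vowel (sofze → gosofze, relihma → gorelihma, sowiho → gosowiho) add the prefix go-.
So puhi → gopuhi.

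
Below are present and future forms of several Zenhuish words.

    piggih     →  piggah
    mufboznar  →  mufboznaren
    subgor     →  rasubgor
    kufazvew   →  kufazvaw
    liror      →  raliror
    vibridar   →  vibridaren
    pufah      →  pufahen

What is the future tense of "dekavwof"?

radekavwof

subgor and vibridar both end in -r yet inflect differently (rasubgor, vibridaren), so the final letter is not what conditions the rule; the last vowel is.
"dekavwof" has last vowel 'o'. The stems whose last vowel is 'o' (subgor → rasubgor, liror → raliror) add the prefix ra-.
The other patterns: stems whose last vowel is 'a' add -en; stems whose last vowel is 'e' or 'i' change the last vowel to 'a'.
So dekavwof → radekavwof.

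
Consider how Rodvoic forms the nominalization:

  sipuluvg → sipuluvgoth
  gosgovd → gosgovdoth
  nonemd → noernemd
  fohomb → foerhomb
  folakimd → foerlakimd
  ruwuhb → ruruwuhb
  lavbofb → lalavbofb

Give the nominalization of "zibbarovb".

gosgovd and nonemd both end in -d yet inflect differently (gosgovdoth, noernemd), so the final letter is not what conditions the rule; the second-to-last letter is.
"zibbarovb" has second-to-last letter 'v'. The stems whose second-to-last letter is 'v' (sipuluvg → sipuluvgoth, gosgovd → gosgovdoth) add -oth.
So zibbarovb → zibbarovboth.

zibbarovboth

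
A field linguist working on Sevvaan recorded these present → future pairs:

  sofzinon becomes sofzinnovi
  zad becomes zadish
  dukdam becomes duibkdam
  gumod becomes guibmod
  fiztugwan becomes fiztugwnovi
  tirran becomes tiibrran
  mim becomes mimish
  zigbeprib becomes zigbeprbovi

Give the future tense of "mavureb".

mavurbovi

"mavureb" has 3 vowels. The stems with 3 vowels (sofzinon → sofzinnovi, zigbeprib → zigbeprbovi, fiztugwan → fiztugwnovi) delete the last vowel and add -ovi.
The other patterns: stems with 1 vowel add -ish; stems with 2 vowels insert -ib- after the first vowel.
So mavureb → mavurbovi.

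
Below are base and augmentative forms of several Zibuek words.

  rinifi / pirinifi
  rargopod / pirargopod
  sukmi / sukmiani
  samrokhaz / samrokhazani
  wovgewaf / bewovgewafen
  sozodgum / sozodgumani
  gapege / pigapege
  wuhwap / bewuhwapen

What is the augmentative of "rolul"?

pirolul

"rolul" begins with r-. The stems beginning with r- (rinifi → pirinifi, rargopod → pirargopod) add the prefix pi-.
So rolul → pirolul.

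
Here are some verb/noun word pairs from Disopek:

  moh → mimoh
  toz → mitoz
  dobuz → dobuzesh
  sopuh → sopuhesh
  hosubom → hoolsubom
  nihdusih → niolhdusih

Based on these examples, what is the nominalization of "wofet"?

wofetesh

toz and dobuz both end in -z yet inflect differently (mitoz, dobuzesh), so the final letter is not what conditions the rule; the number of vowels is.
"wofet" has 2 vowels. The stems with 2 vowels (dobuz → dobuzesh, sopuh → sopuhesh) add -esh.
So wofet → wofetesh.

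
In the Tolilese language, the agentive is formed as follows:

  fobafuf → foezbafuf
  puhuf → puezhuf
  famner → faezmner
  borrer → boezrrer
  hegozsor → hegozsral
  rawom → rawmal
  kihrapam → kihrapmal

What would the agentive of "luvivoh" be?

luvivhal

famner and hegozsor both end in -r yet inflect differently (faezmner, hegozsral), so the final letter is not what conditions the rule; the last vowel is.
"luvivoh" has last vowel 'o'. The stems whose last vowel is 'o' (hegozsor → hegozsral, rawom → rawmal) delete the last vowel and add -al.
The other pattern: stems whose last vowel is 'e' or 'u' insert -ez- after the first vowel.
So luvivoh → luvivhal.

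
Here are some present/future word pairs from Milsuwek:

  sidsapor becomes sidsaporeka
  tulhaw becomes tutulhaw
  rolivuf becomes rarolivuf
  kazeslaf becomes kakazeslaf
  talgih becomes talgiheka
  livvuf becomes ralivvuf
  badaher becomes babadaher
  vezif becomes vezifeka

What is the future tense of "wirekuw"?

rawirekuw

kazeslaf and livvuf both end in -f yet inflect differently (kakazeslaf, ralivvuf), so the final letter is not what conditions the rule; the last vowel is.
"wirekuw" has last vowel 'u'. The stems whose last vowel is 'u' (livvuf → ralivvuf, rolivuf → rarolivuf) add the prefix ra-.
The other patterns: stems whose last vowel is 'a' or 'e' repeat the first consonant+vowel as a prefix; stems whose last vowel is 'i' or 'o' add -eka.
So wirekuw → rawirekuw.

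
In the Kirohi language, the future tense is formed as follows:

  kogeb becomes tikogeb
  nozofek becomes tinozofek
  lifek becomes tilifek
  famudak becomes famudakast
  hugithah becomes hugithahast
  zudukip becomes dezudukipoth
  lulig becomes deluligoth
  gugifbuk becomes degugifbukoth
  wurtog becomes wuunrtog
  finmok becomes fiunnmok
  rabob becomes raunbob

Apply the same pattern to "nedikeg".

nozofek and famudak both end in -k yet inflect differently (tinozofek, famudakast), so the final letter is not what conditions the rule; the last vowel is.
"nedikeg" has last vowel 'e'. The stems whose last vowel is 'e' (kogeb → tikogeb, nozofek → tinozofek, lifek → tilifek) add the prefix ti-.
The other patterns: stems whose last vowel is 'a' add -ast; stems whose last vowel is 'i' or 'u' add de- … -oth around the stem; stems whose last vowel is 'o' insert -un- after the first vowel.
So nedikeg → tinedikeg.

tinedikeg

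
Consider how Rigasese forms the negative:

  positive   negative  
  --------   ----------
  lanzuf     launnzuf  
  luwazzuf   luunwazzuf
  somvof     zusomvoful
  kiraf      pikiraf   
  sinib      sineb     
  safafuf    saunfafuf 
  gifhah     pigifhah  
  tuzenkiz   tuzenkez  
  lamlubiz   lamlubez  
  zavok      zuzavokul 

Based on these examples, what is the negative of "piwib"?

somvof and lanzuf both end in -f yet inflect differently (zusomvoful, launnzuf), so the final letter is not what conditions the rule; the last vowel is.
"piwib" has last vowel 'i'. The stems whose last vowel is 'i' (sinib → sineb, tuzenkiz → tuzenkez, lamlubiz → lamlubez) change the last vowel to 'e'.
The other patterns: stems whose last vowel is 'o' add zu- … -ul around the stem; stems whose last vowel is 'u' insert -un- after the first vowel; stems whose last vowel is 'a' add the prefix pi-.
So piwib → piweb.

piweb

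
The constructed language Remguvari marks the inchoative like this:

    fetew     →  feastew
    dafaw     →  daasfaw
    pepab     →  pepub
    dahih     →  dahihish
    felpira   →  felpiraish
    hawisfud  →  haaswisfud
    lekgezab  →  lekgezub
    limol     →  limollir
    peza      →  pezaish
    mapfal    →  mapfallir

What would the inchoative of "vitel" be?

vitellir

pepab and felpira both have last vowel 'a' yet inflect differently (pepub, felpiraish), so the last vowel is not what conditions the rule; the final letter is.
"vitel" ends in -l. The stems ending in -l (mapfal → mapfallir, limol → limollir) double the final consonant and add -ir.
So vitel → vitellir.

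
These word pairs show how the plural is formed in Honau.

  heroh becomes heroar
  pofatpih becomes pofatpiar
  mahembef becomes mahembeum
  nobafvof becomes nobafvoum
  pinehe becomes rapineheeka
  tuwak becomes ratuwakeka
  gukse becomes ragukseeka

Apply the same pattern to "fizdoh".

"fizdoh" ends in -h. The stems ending in -h (heroh → heroar, pofatpih → pofatpiar) drop the final letter and add -ar.
So fizdoh → fizdoar.

fizdoar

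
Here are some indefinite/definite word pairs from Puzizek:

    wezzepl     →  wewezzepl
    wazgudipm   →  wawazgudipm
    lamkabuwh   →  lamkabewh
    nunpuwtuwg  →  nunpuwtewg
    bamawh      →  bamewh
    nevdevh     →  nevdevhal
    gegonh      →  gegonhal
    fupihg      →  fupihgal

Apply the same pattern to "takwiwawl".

lamkabuwh and nevdevh both end in -h yet inflect differently (lamkabewh, nevdevhal), so the final letter is not what conditions the rule; the second-to-last letter is.
"takwiwawl" has second-to-last letter 'w'. The stems whose second-to-last letter is 'w' (lamkabuwh → lamkabewh, nunpuwtuwg → nunpuwtewg, bamawh → bamewh) change the last vowel to 'e'.
The other patterns: stems whose second-to-last letter is 'p' repeat the first consonant+vowel as a prefix; stems whose second-to-last letter is 'h', 'n' or 'v' add -al.
So takwiwawl → takwiwewl.

takwiwewl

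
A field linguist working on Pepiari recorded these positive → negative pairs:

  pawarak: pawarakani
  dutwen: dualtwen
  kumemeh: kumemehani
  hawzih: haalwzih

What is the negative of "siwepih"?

siwepihani

hawzih and kumemeh both end in -h yet inflect differently (haalwzih, kumemehani), so the final letter is not what conditions the rule; the number of vowels is.
"siwepih" has 3 vowels. The stems with 3 vowels (kumemeh → kumemehani, pawarak → pawarakani) add -ani.
The other pattern: stems with 2 vowels insert -al- after the first vowel.
So siwepih → siwepihani.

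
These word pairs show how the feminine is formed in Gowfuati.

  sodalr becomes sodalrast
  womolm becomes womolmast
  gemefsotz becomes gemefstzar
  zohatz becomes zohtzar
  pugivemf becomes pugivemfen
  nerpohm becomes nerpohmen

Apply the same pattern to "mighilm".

womolm and nerpohm both end in -m yet inflect differently (womolmast, nerpohmen), so the final letter is not what conditions the rule; the second-to-last letter is.
"mighilm" has second-to-last letter 'l'. The stems whose second-to-last letter is 'l' (sodalr → sodalrast, womolm → womolmast) add -ast.
The other patterns: stems whose second-to-last letter is 't' delete the last vowel and add -ar; stems whose second-to-last letter is 'h' or 'm' add -en.
So mighilm → mighilmast.

mighilmast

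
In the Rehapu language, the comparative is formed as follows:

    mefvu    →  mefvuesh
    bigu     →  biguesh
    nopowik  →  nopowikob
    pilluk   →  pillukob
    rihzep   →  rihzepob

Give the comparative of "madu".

mefvu and pilluk both have last vowel 'u' yet inflect differently (mefvuesh, pillukob), so the last vowel is not what conditions the rule; the final letter is.
"madu" ends in -u. The stems ending in -u (mefvu → mefvuesh, bigu → biguesh) add -esh.
The other pattern: stems ending in -k or -p add -ob.
So madu → maduesh.

maduesh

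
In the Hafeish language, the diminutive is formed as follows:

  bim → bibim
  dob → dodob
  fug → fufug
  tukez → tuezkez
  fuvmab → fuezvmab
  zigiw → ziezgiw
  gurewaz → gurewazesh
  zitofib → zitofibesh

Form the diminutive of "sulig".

dob and fuvmab both end in -b yet inflect differently (dodob, fuezvmab), so the final letter is not what conditions the rule; the number of vowels is.
"sulig" has 2 vowels. The stems with 2 vowels (tukez → tuezkez, fuvmab → fuezvmab, zigiw → ziezgiw) insert -ez- after the first vowel.
So sulig → suezlig.

suezlig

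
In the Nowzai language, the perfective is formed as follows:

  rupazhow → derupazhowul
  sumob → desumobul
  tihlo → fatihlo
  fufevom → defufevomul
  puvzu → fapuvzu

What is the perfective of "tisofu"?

fatisofu

tihlo and rupazhow both have last vowel 'o' yet inflect differently (fatihlo, derupazhowul), so the last vowel is not what conditions the rule; whether the stem ends in a vowel or a consonant is.
"tisofu" ends in a vowel. The stems ending in a vowel (tihlo → fatihlo, puvzu → fapuvzu) add the prefix fa-.
The other pattern: stems ending in a consonant add de- … -ul around the stem.
So tisofu → fatisofu.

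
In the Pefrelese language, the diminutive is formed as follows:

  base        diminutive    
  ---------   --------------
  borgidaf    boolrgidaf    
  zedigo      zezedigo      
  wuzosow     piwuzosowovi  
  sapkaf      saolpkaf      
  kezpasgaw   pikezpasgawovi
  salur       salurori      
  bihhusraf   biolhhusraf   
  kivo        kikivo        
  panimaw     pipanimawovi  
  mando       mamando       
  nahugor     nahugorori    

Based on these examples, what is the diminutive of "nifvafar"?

nahugor and wuzosow both have last vowel 'o' yet inflect differently (nahugorori, piwuzosowovi), so the last vowel is not what conditions the rule; the final letter is.
"nifvafar" ends in -r. The stems ending in -r (salur → salurori, nahugor → nahugorori) add -ori.
The other patterns: stems ending in -f insert -ol- after the first vowel; stems ending in -w add pi- … -ovi around the stem; stems ending in -o repeat the first consonant+vowel as a prefix.
So nifvafar → nifvafarori.

nifvafarori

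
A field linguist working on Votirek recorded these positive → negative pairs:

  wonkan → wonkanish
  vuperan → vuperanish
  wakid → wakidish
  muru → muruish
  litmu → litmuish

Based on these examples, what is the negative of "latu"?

latuish

Every pair shown (wonkan → wonkanish, vuperan → vuperanish, wakid → wakidish, …) follows the same rule: add -ish.
So latu → latuish.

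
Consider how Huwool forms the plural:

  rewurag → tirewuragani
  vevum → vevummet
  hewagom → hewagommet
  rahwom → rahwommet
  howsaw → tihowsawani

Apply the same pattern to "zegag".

rahwom and rewurag both begin with r- yet inflect differently (rahwommet, tirewuragani), so the first letter is not what conditions the rule; the final letter is.
"zegag" ends in -g. The one such stem in the data (rewurag → tirewuragani) adds ti- … -ani around the stem, so the same rule applies.
The other pattern: stems ending in -m double the final consonant and add -et.
So zegag → tizegagani.

tizegagani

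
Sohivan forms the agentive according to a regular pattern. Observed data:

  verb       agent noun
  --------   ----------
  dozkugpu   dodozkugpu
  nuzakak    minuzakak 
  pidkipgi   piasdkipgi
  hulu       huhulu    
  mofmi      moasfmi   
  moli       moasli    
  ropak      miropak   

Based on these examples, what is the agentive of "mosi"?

moassi

pidkipgi and nuzakak both have 3 vowels yet inflect differently (piasdkipgi, minuzakak), so the number of vowels is not what conditions the rule; the final letter is.
"mosi" ends in -i. The stems ending in -i (moli → moasli, mofmi → moasfmi, pidkipgi → piasdkipgi) insert -as- after the first vowel.
So mosi → moassi.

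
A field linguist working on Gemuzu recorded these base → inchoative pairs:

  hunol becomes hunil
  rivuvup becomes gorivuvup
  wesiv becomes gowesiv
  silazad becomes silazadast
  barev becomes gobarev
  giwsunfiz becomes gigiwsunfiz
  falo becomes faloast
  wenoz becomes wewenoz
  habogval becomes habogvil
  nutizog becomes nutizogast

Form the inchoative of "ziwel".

wenoz and hunol both have last vowel 'o' yet inflect differently (wewenoz, hunil), so the last vowel is not what conditions the rule; the final letter is.
"ziwel" ends in -l. The stems ending in -l (hunol → hunil, habogval → habogvil) change the last vowel to 'i'.
The other patterns: stems ending in -z repeat the first consonant+vowel as a prefix; stems ending in -p or -v add the prefix go-; stems ending in -d, -g or -o add -ast.
So ziwel → ziwil.

ziwil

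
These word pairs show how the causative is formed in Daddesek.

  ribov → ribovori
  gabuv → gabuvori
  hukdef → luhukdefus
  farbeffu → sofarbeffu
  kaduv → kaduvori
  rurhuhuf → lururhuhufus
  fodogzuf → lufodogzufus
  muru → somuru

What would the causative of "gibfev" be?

gibfevori

"gibfev" ends in -v. The stems ending in -v (kaduv → kaduvori, ribov → ribovori, gabuv → gabuvori) add -ori.
The other patterns: stems ending in -f add lu- … -us around the stem; stems ending in -u add the prefix so-.
So gibfev → gibfevori.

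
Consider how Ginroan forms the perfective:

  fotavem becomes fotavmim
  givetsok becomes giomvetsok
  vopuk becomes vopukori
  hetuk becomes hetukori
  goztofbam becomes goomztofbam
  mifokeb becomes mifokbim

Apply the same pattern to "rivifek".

"rivifek" has last vowel 'e'. The stems whose last vowel is 'e' (mifokeb → mifokbim, fotavem → fotavmim) delete the last vowel and add -im.
The other patterns: stems whose last vowel is 'a' or 'o' insert -om- after the first vowel; stems whose last vowel is 'u' add -ori.
So rivifek → rivifkim.

rivifkim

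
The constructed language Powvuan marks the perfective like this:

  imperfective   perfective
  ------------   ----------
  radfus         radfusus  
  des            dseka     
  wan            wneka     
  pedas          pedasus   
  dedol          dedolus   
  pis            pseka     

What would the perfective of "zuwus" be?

pedas and pis both end in -s yet inflect differently (pedasus, pseka), so the final letter is not what conditions the rule; the number of vowels is.
"zuwus" has 2 vowels. The stems with 2 vowels (pedas → pedasus, radfus → radfusus, dedol → dedolus) add -us.
So zuwus → zuwusus.

zuwusus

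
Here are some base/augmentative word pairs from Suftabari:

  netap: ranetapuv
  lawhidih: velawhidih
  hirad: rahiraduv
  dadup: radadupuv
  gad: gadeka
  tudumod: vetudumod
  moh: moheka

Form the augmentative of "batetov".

vebatetov

gad and hirad both end in -d yet inflect differently (gadeka, rahiraduv), so the final letter is not what conditions the rule; the number of vowels is.
"batetov" has 3 vowels. The stems with 3 vowels (tudumod → vetudumod, lawhidih → velawhidih) add the prefix ve-.
So batetov → vebatetov.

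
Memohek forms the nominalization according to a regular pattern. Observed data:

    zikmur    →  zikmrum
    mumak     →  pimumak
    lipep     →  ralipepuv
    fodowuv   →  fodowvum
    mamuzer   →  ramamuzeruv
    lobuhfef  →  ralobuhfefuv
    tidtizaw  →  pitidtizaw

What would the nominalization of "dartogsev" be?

radartogsevuv

mamuzer and zikmur both end in -r yet inflect differently (ramamuzeruv, zikmrum), so the final letter is not what conditions the rule; the last vowel is.
"dartogsev" has last vowel 'e'. The stems whose last vowel is 'e' (lobuhfef → ralobuhfefuv, mamuzer → ramamuzeruv, lipep → ralipepuv) add ra- … -uv around the stem.
So dartogsev → radartogsevuv.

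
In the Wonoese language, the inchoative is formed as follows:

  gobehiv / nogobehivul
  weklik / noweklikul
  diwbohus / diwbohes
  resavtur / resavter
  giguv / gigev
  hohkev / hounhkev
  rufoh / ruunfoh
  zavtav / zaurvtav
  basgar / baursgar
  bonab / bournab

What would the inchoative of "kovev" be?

kounvev

gobehiv and giguv both end in -v yet inflect differently (nogobehivul, gigev), so the final letter is not what conditions the rule; the last vowel is.
"kovev" has last vowel 'e'. The one such stem in the data (hohkev → hounhkev) inserts -un- after the first vowel (as does rufoh), so the same rule applies.
So kovev → kounvev.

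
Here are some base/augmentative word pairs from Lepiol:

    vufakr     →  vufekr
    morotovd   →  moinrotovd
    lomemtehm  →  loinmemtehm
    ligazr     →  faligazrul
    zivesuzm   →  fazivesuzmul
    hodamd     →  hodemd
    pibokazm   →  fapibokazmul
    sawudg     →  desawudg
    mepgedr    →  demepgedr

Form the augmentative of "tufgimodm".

lomemtehm and zivesuzm both end in -m yet inflect differently (loinmemtehm, fazivesuzmul), so the final letter is not what conditions the rule; the second-to-last letter is.
"tufgimodm" has second-to-last letter 'd'. The stems whose second-to-last letter is 'd' (mepgedr → demepgedr, sawudg → desawudg) add the prefix de-.
The other patterns: stems whose second-to-last letter is 'h' or 'v' insert -in- after the first vowel; stems whose second-to-last letter is 'z' add fa- … -ul around the stem; stems whose second-to-last letter is 'k' or 'm' change the last vowel to 'e'.
So tufgimodm → detufgimodm.

detufgimodm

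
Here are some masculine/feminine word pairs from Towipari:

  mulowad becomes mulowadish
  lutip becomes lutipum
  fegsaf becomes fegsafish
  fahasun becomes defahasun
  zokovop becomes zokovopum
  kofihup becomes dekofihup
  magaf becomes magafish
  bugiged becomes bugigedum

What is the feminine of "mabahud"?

"mabahud" has last vowel 'u'. The stems whose last vowel is 'u' (fahasun → defahasun, kofihup → dekofihup) add the prefix de-.
So mabahud → demabahud.

demabahud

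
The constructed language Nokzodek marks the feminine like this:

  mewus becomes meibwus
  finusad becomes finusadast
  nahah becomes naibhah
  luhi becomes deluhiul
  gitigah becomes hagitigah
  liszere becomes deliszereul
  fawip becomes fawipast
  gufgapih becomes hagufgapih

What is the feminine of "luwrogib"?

deluwrogibul

gitigah and nahah both end in -h yet inflect differently (hagitigah, naibhah), so the final letter is not what conditions the rule; the first letter is.
"luwrogib" begins with l-. The stems beginning with l- (luhi → deluhiul, liszere → deliszereul) add de- … -ul around the stem.
So luwrogib → deluwrogibul.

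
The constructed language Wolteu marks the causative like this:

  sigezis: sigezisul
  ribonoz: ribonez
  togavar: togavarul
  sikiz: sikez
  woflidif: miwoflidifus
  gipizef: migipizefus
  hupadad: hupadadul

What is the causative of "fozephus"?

woflidif and sikiz both have last vowel 'i' yet inflect differently (miwoflidifus, sikez), so the last vowel is not what conditions the rule; the final letter is.
"fozephus" ends in -s. The one such stem in the data (sigezis → sigezisul) adds -ul, so the same rule applies.
The other patterns: stems ending in -f add mi- … -us around the stem; stems ending in -z change the last vowel to 'e'.
So fozephus → fozephusul.

fozephusul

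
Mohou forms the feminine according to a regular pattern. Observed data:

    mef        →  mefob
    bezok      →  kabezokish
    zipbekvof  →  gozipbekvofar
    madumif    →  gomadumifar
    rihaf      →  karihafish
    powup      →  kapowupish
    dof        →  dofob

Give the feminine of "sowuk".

mef and rihaf both end in -f yet inflect differently (mefob, karihafish), so the final letter is not what conditions the rule; the number of vowels is.
"sowuk" has 2 vowels. The stems with 2 vowels (bezok → kabezokish, rihaf → karihafish, powup → kapowupish) add ka- … -ish around the stem.
So sowuk → kasowukish.

kasowukish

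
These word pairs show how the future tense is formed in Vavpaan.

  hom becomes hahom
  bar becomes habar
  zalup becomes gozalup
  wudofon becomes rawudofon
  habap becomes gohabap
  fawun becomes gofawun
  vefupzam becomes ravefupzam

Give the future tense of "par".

hom and vefupzam both end in -m yet inflect differently (hahom, ravefupzam), so the final letter is not what conditions the rule; the number of vowels is.
"par" has 1 vowel. The stems with 1 vowel (hom → hahom, bar → habar) add the prefix ha-.
So par → hapar.

hapar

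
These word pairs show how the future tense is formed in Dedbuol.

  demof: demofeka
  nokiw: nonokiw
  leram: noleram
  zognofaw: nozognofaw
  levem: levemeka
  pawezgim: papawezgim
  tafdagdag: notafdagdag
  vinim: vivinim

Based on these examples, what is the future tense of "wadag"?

nowadag

"wadag" has last vowel 'a'. The stems whose last vowel is 'a' (tafdagdag → notafdagdag, leram → noleram, zognofaw → nozognofaw) add the prefix no-.
So wadag → nowadag.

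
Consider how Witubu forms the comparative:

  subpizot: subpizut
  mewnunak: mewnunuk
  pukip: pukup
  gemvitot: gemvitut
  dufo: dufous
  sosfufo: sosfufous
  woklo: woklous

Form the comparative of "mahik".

subpizot and dufo both have last vowel 'o' yet inflect differently (subpizut, dufous), so the last vowel is not what conditions the rule; whether the stem ends in a vowel or a consonant is.
"mahik" ends in a consonant. The stems ending in a consonant (subpizot → subpizut, mewnunak → mewnunuk, pukip → pukup) change the last vowel to 'u'.
The other pattern: stems ending in a vowel add -us.
So mahik → mahuk.

mahuk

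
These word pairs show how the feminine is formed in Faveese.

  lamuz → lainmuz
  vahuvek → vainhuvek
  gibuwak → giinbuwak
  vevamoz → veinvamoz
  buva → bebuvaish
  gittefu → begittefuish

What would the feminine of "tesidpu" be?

betesidpuish

gibuwak and buva both have last vowel 'a' yet inflect differently (giinbuwak, bebuvaish), so the last vowel is not what conditions the rule; whether the stem ends in a vowel or a consonant is.
"tesidpu" ends in a vowel. The stems ending in a vowel (buva → bebuvaish, gittefu → begittefuish) add be- … -ish around the stem.
So tesidpu → betesidpuish.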